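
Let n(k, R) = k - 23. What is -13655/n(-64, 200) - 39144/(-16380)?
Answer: 300363/1885 ≈ 159.34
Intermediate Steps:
n(k, R) = -23 + k
-13655/n(-64, 200) - 39144/(-16380) = -13655/(-23 - 64) - 39144/(-16380) = -13655/(-87) - 39144*(-1/16380) = -13655*(-1/87) + 466/195 = 13655/87 + 466/195 = 300363/1885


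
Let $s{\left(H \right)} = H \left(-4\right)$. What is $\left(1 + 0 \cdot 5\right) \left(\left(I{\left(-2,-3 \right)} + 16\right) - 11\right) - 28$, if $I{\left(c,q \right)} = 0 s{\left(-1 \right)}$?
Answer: $-23$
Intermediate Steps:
$s{\left(H \right)} = - 4 H$
$I{\left(c,q \right)} = 0$ ($I{\left(c,q \right)} = 0 \left(\left(-4\right) \left(-1\right)\right) = 0 \cdot 4 = 0$)
$\left(1 + 0 \cdot 5\right) \left(\left(I{\left(-2,-3 \right)} + 16\right) - 11\right) - 28 = \left(1 + 0 \cdot 5\right) \left(\left(0 + 16\right) - 11\right) - 28 = \left(1 + 0\right) \left(16 - 11\right) - 28 = 1 \cdot 5 - 28 = 5 - 28 = -23$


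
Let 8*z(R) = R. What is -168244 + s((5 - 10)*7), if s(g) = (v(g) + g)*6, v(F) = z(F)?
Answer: -673921/4 ≈ -1.6848e+5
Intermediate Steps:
z(R) = R/8
v(F) = F/8
s(g) = 27*g/4 (s(g) = (g/8 + g)*6 = (9*g/8)*6 = 27*g/4)
-168244 + s((5 - 10)*7) = -168244 + 27*((5 - 10)*7)/4 = -168244 + 27*(-5*7)/4 = -168244 + (27/4)*(-35) = -168244 - 945/4 = -673921/4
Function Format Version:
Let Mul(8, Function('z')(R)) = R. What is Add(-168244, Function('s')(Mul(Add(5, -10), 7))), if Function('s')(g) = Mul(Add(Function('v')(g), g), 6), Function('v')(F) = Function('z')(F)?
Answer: Rational(-673921, 4) ≈ -1.6848e+5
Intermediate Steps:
Function('z')(R) = Mul(Rational(1, 8), R)
Function('v')(F) = Mul(Rational(1, 8), F)
Function('s')(g) = Mul(Rational(27, 4), g) (Function('s')(g) = Mul(Add(Mul(Rational(1, 8), g), g), 6) = Mul(Mul(Rational(9, 8), g), 6) = Mul(Rational(27, 4), g))
Add(-168244, Function('s')(Mul(Add(5, -10), 7))) = Add(-168244, Mul(Rational(27, 4), Mul(Add(5, -10), 7))) = Add(-168244, Mul(Rational(27, 4), Mul(-5, 7))) = Add(-168244, Mul(Rational(27, 4), -35)) = Add(-168244, Rational(-945, 4)) = Rational(-673921, 4)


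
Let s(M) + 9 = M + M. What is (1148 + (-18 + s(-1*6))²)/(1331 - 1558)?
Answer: -2669/227 ≈ -11.758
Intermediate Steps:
s(M) = -9 + 2*M (s(M) = -9 + (M + M) = -9 + 2*M)
(1148 + (-18 + s(-1*6))²)/(1331 - 1558) = (1148 + (-18 + (-9 + 2*(-1*6)))²)/(1331 - 1558) = (1148 + (-18 + (-9 + 2*(-6)))²)/(-227) = (1148 + (-18 + (-9 - 12))²)*(-1/227) = (1148 + (-18 - 21)²)*(-1/227) = (1148 + (-39)²)*(-1/227) = (1148 + 1521)*(-1/227) = 2669*(-1/227) = -2669/227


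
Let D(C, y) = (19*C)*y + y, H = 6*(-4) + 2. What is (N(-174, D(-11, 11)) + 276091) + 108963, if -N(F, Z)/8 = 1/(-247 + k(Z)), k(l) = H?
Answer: 103579534/269 ≈ 3.8505e+5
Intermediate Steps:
H = -22 (H = -24 + 2 = -22)
k(l) = -22
D(C, y) = y + 19*C*y (D(C, y) = 19*C*y + y = y + 19*C*y)
N(F, Z) = 8/269 (N(F, Z) = -8/(-247 - 22) = -8/(-269) = -8*(-1/269) = 8/269)
(N(-174, D(-11, 11)) + 276091) + 108963 = (8/269 + 276091) + 108963 = 74268487/269 + 108963 = 103579534/269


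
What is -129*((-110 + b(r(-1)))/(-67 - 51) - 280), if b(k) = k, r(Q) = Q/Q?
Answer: 4248099/118 ≈ 36001.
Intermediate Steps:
r(Q) = 1
-129*((-110 + b(r(-1)))/(-67 - 51) - 280) = -129*((-110 + 1)/(-67 - 51) - 280) = -129*(-109/(-118) - 280) = -129*(-109*(-1/118) - 280) = -129*(109/118 - 280) = -129*(-32931/118) = 4248099/118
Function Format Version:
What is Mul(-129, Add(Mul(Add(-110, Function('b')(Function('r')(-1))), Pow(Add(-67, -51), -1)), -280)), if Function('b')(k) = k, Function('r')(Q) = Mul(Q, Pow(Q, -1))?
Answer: Rational(4248099, 118) ≈ 36001.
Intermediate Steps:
Function('r')(Q) = 1
Mul(-129, Add(Mul(Add(-110, Function('b')(Function('r')(-1))), Pow(Add(-67, -51), -1)), -280)) = Mul(-129, Add(Mul(Add(-110, 1), Pow(Add(-67, -51), -1)), -280)) = Mul(-129, Add(Mul(-109, Pow(-118, -1)), -280)) = Mul(-129, Add(Mul(-109, Rational(-1, 118)), -280)) = Mul(-129, Add(Rational(109, 118), -280)) = Mul(-129, Rational(-32931, 118)) = Rational(4248099, 118)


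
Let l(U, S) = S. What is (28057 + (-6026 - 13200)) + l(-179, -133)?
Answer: 8698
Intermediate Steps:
(28057 + (-6026 - 13200)) + l(-179, -133) = (28057 + (-6026 - 13200)) - 133 = (28057 - 19226) - 133 = 8831 - 133 = 8698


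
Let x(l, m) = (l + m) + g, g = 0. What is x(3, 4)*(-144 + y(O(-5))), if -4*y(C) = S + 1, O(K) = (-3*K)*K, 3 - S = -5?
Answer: -4095/4 ≈ -1023.8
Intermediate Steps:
S = 8 (S = 3 - 1*(-5) = 3 + 5 = 8)
O(K) = -3*K²
y(C) = -9/4 (y(C) = -(8 + 1)/4 = -¼*9 = -9/4)
x(l, m) = l + m (x(l, m) = (l + m) + 0 = l + m)
x(3, 4)*(-144 + y(O(-5))) = (3 + 4)*(-144 - 9/4) = 7*(-585/4) = -4095/4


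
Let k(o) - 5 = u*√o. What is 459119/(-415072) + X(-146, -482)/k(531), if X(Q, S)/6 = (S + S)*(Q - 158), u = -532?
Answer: -4273424071913/3669376115104 - 2806304256*√59/150285719 ≈ -144.60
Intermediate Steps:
X(Q, S) = 12*S*(-158 + Q) (X(Q, S) = 6*((S + S)*(Q - 158)) = 6*((2*S)*(-158 + Q)) = 6*(2*S*(-158 + Q)) = 12*S*(-158 + Q))
k(o) = 5 - 532*√o
459119/(-415072) + X(-146, -482)/k(531) = 459119/(-415072) + (12*(-482)*(-158 - 146))/(5 - 1596*√59) = 459119*(-1/415072) + (12*(-482)*(-304))/(5 - 1596*√59) = -27007/24416 + 1758336/(5 - 1596*√59)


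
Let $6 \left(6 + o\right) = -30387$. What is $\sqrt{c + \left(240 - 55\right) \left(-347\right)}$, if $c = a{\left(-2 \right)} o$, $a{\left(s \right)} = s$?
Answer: $3 i \sqrt{6006} \approx 232.5 i$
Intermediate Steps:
$o = - \frac{10141}{2}$ ($o = -6 + \frac{1}{6} \left(-30387\right) = -6 - \frac{10129}{2} = - \frac{10141}{2} \approx -5070.5$)
$c = 10141$ ($c = \left(-2\right) \left(- \frac{10141}{2}\right) = 10141$)
$\sqrt{c + \left(240 - 55\right) \left(-347\right)} = \sqrt{10141 + \left(240 - 55\right) \left(-347\right)} = \sqrt{10141 + 185 \left(-347\right)} = \sqrt{10141 - 64195} = \sqrt{-54054} = 3 i \sqrt{6006}$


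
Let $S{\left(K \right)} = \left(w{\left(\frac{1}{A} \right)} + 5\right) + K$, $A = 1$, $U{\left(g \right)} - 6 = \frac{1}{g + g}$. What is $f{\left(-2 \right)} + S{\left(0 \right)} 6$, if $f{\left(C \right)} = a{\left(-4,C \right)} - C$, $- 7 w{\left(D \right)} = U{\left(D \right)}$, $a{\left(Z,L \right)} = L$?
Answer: $\frac{171}{7} \approx 24.429$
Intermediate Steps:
$U{\left(g \right)} = 6 + \frac{1}{2 g}$ ($U{\left(g \right)} = 6 + \frac{1}{g + g} = 6 + \frac{1}{2 g}$)
$w{\left(D \right)} = - \frac{6}{7} - \frac{1}{14 D}$ ($w{\left(D \right)} = - \frac{6 + \frac{1}{2 D}}{7} = - \frac{6}{7} - \frac{1}{14 D}$)
$S{\left(K \right)} = \frac{57}{14} + K$ ($S{\left(K \right)} = \left(\frac{-1 - \frac{12}{1}}{14 \cdot 1^{-1}} + 5\right) + K = \left(\frac{-1 - 12}{14 \cdot 1} + 5\right) + K = \left(\frac{1}{14} \cdot 1 \left(-1 - 12\right) + 5\right) + K = \left(\frac{1}{14} \cdot 1 \left(-13\right) + 5\right) + K = \left(- \frac{13}{14} + 5\right) + K = \frac{57}{14} + K$)
$f{\left(C \right)} = 0$ ($f{\left(C \right)} = C - C = 0$)
$f{\left(-2 \right)} + S{\left(0 \right)} 6 = 0 + \left(\frac{57}{14} + 0\right) 6 = 0 + \frac{57}{14} \cdot 6 = 0 + \frac{171}{7} = \frac{171}{7}$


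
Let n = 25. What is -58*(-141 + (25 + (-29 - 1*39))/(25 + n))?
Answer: 205697/25 ≈ 8227.9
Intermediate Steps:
-58*(-141 + (25 + (-29 - 1*39))/(25 + n)) = -58*(-141 + (25 + (-29 - 1*39))/(25 + 25)) = -58*(-141 + (25 + (-29 - 39))/50) = -58*(-141 + (25 - 68)*(1/50)) = -58*(-141 - 43*1/50) = -58*(-141 - 43/50) = -58*(-7093/50) = 205697/25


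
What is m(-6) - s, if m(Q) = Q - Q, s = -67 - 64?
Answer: 131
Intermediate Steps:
s = -131
m(Q) = 0
m(-6) - s = 0 - 1*(-131) = 0 + 131 = 131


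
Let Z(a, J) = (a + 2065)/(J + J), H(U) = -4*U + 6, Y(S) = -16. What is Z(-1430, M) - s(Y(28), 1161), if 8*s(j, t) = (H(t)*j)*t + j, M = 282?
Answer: -6073960141/564 ≈ -1.0769e+7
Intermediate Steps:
H(U) = 6 - 4*U
s(j, t) = j/8 + j*t*(6 - 4*t)/8 (s(j, t) = (((6 - 4*t)*j)*t + j)/8 = ((j*(6 - 4*t))*t + j)/8 = (j*t*(6 - 4*t) + j)/8 = (j + j*t*(6 - 4*t))/8 = j/8 + j*t*(6 - 4*t)/8)
Z(a, J) = (2065 + a)/(2*J) (Z(a, J) = (2065 + a)/((2*J)) = (2065 + a)*(1/(2*J)) = (2065 + a)/(2*J))
Z(-1430, M) - s(Y(28), 1161) = (½)*(2065 - 1430)/282 - (-16)*(1 - 4*1161² + 6*1161)/8 = (½)*(1/282)*635 - (-16)*(1 - 4*1347921 + 6966)/8 = 635/564 - (-16)*(1 - 5391684 + 6966)/8 = 635/564 - (-16)*(-5384717)/8 = 635/564 - 1*10769434 = 635/564 - 10769434 = -6073960141/564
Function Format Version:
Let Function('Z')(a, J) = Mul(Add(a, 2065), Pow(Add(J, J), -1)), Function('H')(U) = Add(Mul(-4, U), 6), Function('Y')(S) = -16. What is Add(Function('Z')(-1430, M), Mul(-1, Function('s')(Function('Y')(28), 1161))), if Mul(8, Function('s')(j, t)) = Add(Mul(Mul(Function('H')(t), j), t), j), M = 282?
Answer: Rational(-6073960141, 564) ≈ -1.0769e+7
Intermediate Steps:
Function('H')(U) = Add(6, Mul(-4, U))
Function('s')(j, t) = Add(Mul(Rational(1, 8), j), Mul(Rational(1, 8), j, t, Add(6, Mul(-4, t)))) (Function('s')(j, t) = Mul(Rational(1, 8), Add(Mul(Mul(Add(6, Mul(-4, t)), j), t), j)) = Mul(Rational(1, 8), Add(Mul(Mul(j, Add(6, Mul(-4, t))), t), j)) = Mul(Rational(1, 8), Add(Mul(j, t, Add(6, Mul(-4, t))), j)) = Mul(Rational(1, 8), Add(j, Mul(j, t, Add(6, Mul(-4, t))))) = Add(Mul(Rational(1, 8), j), Mul(Rational(1, 8), j, t, Add(6, Mul(-4, t)))))
Function('Z')(a, J) = Mul(Rational(1, 2), Pow(J, -1), Add(2065, a)) (Function('Z')(a, J) = Mul(Add(2065, a), Pow(Mul(2, J), -1)) = Mul(Add(2065, a), Mul(Rational(1, 2), Pow(J, -1))) = Mul(Rational(1, 2), Pow(J, -1), Add(2065, a)))
Add(Function('Z')(-1430, M), Mul(-1, Function('s')(Function('Y')(28), 1161))) = Add(Mul(Rational(1, 2), Pow(282, -1), Add(2065, -1430)), Mul(-1, Mul(Rational(1, 8), -16, Add(1, Mul(-4, Pow(1161, 2)), Mul(6, 1161))))) = Add(Mul(Rational(1, 2), Rational(1, 282), 635), Mul(-1, Mul(Rational(1, 8), -16, Add(1, Mul(-4, 1347921), 6966)))) = Add(Rational(635, 564), Mul(-1, Mul(Rational(1, 8), -16, Add(1, -5391684, 6966)))) = Add(Rational(635, 564), Mul(-1, Mul(Rational(1, 8), -16, -5384717))) = Add(Rational(635, 564), Mul(-1, 10769434)) = Add(Rational(635, 564), -10769434) = Rational(-6073960141, 564)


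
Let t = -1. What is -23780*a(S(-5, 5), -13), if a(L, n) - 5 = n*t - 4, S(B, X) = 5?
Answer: -332920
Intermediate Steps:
a(L, n) = 1 - n (a(L, n) = 5 + (n*(-1) - 4) = 5 + (-n - 4) = 5 + (-4 - n) = 1 - n)
-23780*a(S(-5, 5), -13) = -23780*(1 - 1*(-13)) = -23780*(1 + 13) = -23780*14 = -332920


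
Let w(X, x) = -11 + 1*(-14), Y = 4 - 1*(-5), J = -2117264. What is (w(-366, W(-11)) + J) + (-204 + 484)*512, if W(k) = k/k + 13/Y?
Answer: -1973929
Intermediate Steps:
Y = 9 (Y = 4 + 5 = 9)
W(k) = 22/9 (W(k) = k/k + 13/9 = 1 + 13*(⅑) = 1 + 13/9 = 22/9)
w(X, x) = -25 (w(X, x) = -11 - 14 = -25)
(w(-366, W(-11)) + J) + (-204 + 484)*512 = (-25 - 2117264) + (-204 + 484)*512 = -2117289 + 280*512 = -2117289 + 143360 = -1973929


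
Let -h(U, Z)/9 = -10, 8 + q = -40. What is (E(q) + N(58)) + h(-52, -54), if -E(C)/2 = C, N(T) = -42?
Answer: 144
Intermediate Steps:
q = -48 (q = -8 - 40 = -48)
h(U, Z) = 90 (h(U, Z) = -9*(-10) = 90)
E(C) = -2*C
(E(q) + N(58)) + h(-52, -54) = (-2*(-48) - 42) + 90 = (96 - 42) + 90 = 54 + 90 = 144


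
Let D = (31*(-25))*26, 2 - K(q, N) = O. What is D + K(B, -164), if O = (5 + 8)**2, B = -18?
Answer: -20317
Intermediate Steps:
O = 169 (O = 13**2 = 169)
K(q, N) = -167 (K(q, N) = 2 - 1*169 = 2 - 169 = -167)
D = -20150 (D = -775*26 = -20150)
D + K(B, -164) = -20150 - 167 = -20317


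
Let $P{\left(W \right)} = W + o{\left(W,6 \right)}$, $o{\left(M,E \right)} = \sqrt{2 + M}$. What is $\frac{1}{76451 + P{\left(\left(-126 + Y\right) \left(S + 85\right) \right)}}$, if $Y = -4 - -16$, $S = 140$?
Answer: $\frac{50801}{2580767249} - \frac{4 i \sqrt{1603}}{2580767249} \approx 1.9684 \cdot 10^{-5} - 6.2055 \cdot 10^{-8} i$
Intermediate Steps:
$Y = 12$ ($Y = -4 + 16 = 12$)
$P{\left(W \right)} = W + \sqrt{2 + W}$
$\frac{1}{76451 + P{\left(\left(-126 + Y\right) \left(S + 85\right) \right)}} = \frac{1}{76451 + \left(\left(-126 + 12\right) \left(140 + 85\right) + \sqrt{2 + \left(-126 + 12\right) \left(140 + 85\right)}\right)} = \frac{1}{76451 + \left(\left(-114\right) 225 + \sqrt{2 - 25650}\right)} = \frac{1}{76451 - \left(25650 - \sqrt{2 - 25650}\right)} = \frac{1}{76451 - \left(25650 - \sqrt{-25648}\right)} = \frac{1}{76451 - \left(25650 - 4 i \sqrt{1603}\right)} = \frac{1}{50801 + 4 i \sqrt{1603}}$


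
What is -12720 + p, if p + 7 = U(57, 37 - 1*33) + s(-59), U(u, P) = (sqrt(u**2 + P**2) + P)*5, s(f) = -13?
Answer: -12720 + 5*sqrt(3265) ≈ -12434.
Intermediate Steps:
U(u, P) = 5*P + 5*sqrt(P**2 + u**2) (U(u, P) = (sqrt(P**2 + u**2) + P)*5 = (P + sqrt(P**2 + u**2))*5 = 5*P + 5*sqrt(P**2 + u**2))
p = 5*sqrt(3265) (p = -7 + ((5*(37 - 1*33) + 5*sqrt((37 - 1*33)**2 + 57**2)) - 13) = -7 + ((5*(37 - 33) + 5*sqrt((37 - 33)**2 + 3249)) - 13) = -7 + ((5*4 + 5*sqrt(4**2 + 3249)) - 13) = -7 + ((20 + 5*sqrt(16 + 3249)) - 13) = -7 + ((20 + 5*sqrt(3265)) - 13) = -7 + (7 + 5*sqrt(3265)) = 5*sqrt(3265) ≈ 285.70)
-12720 + p = -12720 + 5*sqrt(3265)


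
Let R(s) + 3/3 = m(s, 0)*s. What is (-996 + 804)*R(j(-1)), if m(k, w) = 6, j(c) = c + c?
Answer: 2496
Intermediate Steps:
j(c) = 2*c
R(s) = -1 + 6*s
(-996 + 804)*R(j(-1)) = (-996 + 804)*(-1 + 6*(2*(-1))) = -192*(-1 + 6*(-2)) = -192*(-1 - 12) = -192*(-13) = 2496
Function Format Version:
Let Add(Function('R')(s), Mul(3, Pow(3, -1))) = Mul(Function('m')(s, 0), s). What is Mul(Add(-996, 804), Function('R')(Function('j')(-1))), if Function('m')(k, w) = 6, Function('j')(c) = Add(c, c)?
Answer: 2496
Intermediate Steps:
Function('j')(c) = Mul(2, c)
Function('R')(s) = Add(-1, Mul(6, s))
Mul(Add(-996, 804), Function('R')(Function('j')(-1))) = Mul(Add(-996, 804), Add(-1, Mul(6, Mul(2, -1)))) = Mul(-192, Add(-1, Mul(6, -2))) = Mul(-192, Add(-1, -12)) = Mul(-192, -13) = 2496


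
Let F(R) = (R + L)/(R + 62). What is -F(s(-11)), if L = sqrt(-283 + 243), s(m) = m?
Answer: 11/51 - 2*I*sqrt(10)/51 ≈ 0.21569 - 0.12401*I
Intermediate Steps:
L = 2*I*sqrt(10) (L = sqrt(-40) = 2*I*sqrt(10) ≈ 6.3246*I)
F(R) = (R + 2*I*sqrt(10))/(62 + R) (F(R) = (R + 2*I*sqrt(10))/(R + 62) = (R + 2*I*sqrt(10))/(62 + R))
-F(s(-11)) = -(-11 + 2*I*sqrt(10))/(62 - 11) = -(-11 + 2*I*sqrt(10))/51 = -(-11/51 + 2*I*sqrt(10)/51) = 11/51 - 2*I*sqrt(10)/51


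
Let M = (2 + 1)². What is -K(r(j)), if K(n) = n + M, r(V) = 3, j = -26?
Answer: -12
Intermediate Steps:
M = 9 (M = 3² = 9)
K(n) = 9 + n (K(n) = n + 9 = 9 + n)
-K(r(j)) = -(9 + 3) = -1*12 = -12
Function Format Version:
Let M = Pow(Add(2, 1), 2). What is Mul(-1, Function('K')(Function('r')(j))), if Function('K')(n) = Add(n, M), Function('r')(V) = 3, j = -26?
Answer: -12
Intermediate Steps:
M = 9 (M = Pow(3, 2) = 9)
Function('K')(n) = Add(9, n) (Function('K')(n) = Add(n, 9) = Add(9, n))
Mul(-1, Function('K')(Function('r')(j))) = Mul(-1, Add(9, 3)) = Mul(-1, 12) = -12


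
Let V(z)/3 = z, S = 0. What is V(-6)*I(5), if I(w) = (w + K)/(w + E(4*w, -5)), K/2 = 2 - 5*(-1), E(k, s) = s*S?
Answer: -342/5 ≈ -68.400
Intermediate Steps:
V(z) = 3*z
E(k, s) = 0 (E(k, s) = s*0 = 0)
K = 14 (K = 2*(2 - 5*(-1)) = 2*(2 + 5) = 2*7 = 14)
I(w) = (14 + w)/w (I(w) = (w + 14)/(w + 0) = (14 + w)/w)
V(-6)*I(5) = (3*(-6))*((14 + 5)/5) = -18*19/5 = -342/5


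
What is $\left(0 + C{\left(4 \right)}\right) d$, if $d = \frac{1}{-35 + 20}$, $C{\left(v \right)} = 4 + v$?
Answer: $- \frac{8}{15} \approx -0.53333$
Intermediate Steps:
$d = - \frac{1}{15}$ ($d = \frac{1}{-15} = - \frac{1}{15} \approx -0.066667$)
$\left(0 + C{\left(4 \right)}\right) d = \left(0 + \left(4 + 4\right)\right) \left(- \frac{1}{15}\right) = \left(0 + 8\right) \left(- \frac{1}{15}\right) = 8 \left(- \frac{1}{15}\right) = - \frac{8}{15}$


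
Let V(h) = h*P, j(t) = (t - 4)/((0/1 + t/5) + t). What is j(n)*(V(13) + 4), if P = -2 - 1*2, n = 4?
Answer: 0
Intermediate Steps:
P = -4 (P = -2 - 2 = -4)
j(t) = 5*(-4 + t)/(6*t) (j(t) = (-4 + t)/((0*1 + t*(1/5)) + t) = (-4 + t)/((0 + t/5) + t) = (-4 + t)/(t/5 + t) = (-4 + t)/((6*t/5)) = (-4 + t)*(5/(6*t)) = 5*(-4 + t)/(6*t))
V(h) = -4*h (V(h) = h*(-4) = -4*h)
j(n)*(V(13) + 4) = ((5/6)*(-4 + 4)/4)*(-4*13 + 4) = ((5/6)*(1/4)*0)*(-52 + 4) = 0*(-48) = 0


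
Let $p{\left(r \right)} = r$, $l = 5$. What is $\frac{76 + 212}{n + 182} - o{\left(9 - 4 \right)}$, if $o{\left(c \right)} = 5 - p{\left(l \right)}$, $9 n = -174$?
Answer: $\frac{108}{61} \approx 1.7705$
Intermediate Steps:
$n = - \frac{58}{3}$ ($n = \frac{1}{9} \left(-174\right) = - \frac{58}{3} \approx -19.333$)
$o{\left(c \right)} = 0$ ($o{\left(c \right)} = 5 - 5 = 0$)
$\frac{76 + 212}{n + 182} - o{\left(9 - 4 \right)} = \frac{76 + 212}{- \frac{58}{3} + 182} - 0 = \frac{288}{\frac{488}{3}} + 0 = 288 \cdot \frac{3}{488} + 0 = \frac{108}{61} + 0 = \frac{108}{61}$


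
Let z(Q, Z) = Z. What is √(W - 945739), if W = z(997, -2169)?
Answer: 2*I*√236977 ≈ 973.61*I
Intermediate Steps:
W = -2169
√(W - 945739) = √(-2169 - 945739) = √(-947908) = 2*I*√236977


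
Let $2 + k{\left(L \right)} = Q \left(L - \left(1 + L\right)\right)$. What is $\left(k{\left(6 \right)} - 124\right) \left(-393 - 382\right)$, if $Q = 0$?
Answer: $97650$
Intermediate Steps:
$k{\left(L \right)} = -2$ ($k{\left(L \right)} = -2 + 0 \left(L - \left(1 + L\right)\right) = -2 + 0 \left(-1\right) = -2 + 0 = -2$)
$\left(k{\left(6 \right)} - 124\right) \left(-393 - 382\right) = \left(-2 - 124\right) \left(-393 - 382\right) = \left(-126\right) \left(-775\right) = 97650$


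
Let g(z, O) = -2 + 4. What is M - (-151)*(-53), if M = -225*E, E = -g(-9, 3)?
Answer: -7553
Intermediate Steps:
g(z, O) = 2
E = -2 (E = -1*2 = -2)
M = 450 (M = -225*(-2) = 450)
M - (-151)*(-53) = 450 - (-151)*(-53) = 450 - 1*8003 = 450 - 8003 = -7553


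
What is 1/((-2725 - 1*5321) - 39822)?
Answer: -1/47868 ≈ -2.0891e-5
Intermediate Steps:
1/((-2725 - 1*5321) - 39822) = 1/((-2725 - 5321) - 39822) = 1/(-8046 - 39822) = 1/(-47868) = -1/47868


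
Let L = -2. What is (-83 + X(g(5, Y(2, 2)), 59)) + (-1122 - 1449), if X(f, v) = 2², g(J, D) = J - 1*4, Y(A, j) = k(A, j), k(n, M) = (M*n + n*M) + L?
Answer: -2650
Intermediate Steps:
k(n, M) = -2 + 2*M*n (k(n, M) = (M*n + n*M) - 2 = (M*n + M*n) - 2 = 2*M*n - 2 = -2 + 2*M*n)
Y(A, j) = -2 + 2*A*j (Y(A, j) = -2 + 2*j*A = -2 + 2*A*j)
g(J, D) = -4 + J (g(J, D) = J - 4 = -4 + J)
X(f, v) = 4
(-83 + X(g(5, Y(2, 2)), 59)) + (-1122 - 1449) = (-83 + 4) + (-1122 - 1449) = -79 - 2571 = -2650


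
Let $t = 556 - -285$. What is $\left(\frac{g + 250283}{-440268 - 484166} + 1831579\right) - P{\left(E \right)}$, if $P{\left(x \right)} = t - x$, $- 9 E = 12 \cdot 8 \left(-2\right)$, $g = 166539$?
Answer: $\frac{362660519299}{198093} \approx 1.8308 \cdot 10^{6}$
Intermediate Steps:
$t = 841$ ($t = 556 + 285 = 841$)
$E = \frac{64}{3}$ ($E = - \frac{12 \cdot 8 \left(-2\right)}{9} = - \frac{96 \left(-2\right)}{9} = \left(- \frac{1}{9}\right) \left(-192\right) = \frac{64}{3} \approx 21.333$)
$P{\left(x \right)} = 841 - x$
$\left(\frac{g + 250283}{-440268 - 484166} + 1831579\right) - P{\left(E \right)} = \left(\frac{166539 + 250283}{-440268 - 484166} + 1831579\right) - \left(841 - \frac{64}{3}\right) = \left(\frac{416822}{-924434} + 1831579\right) - \left(841 - \frac{64}{3}\right) = \left(416822 \left(- \frac{1}{924434}\right) + 1831579\right) - \frac{2459}{3} = \left(- \frac{29773}{66031} + 1831579\right) - \frac{2459}{3} = \frac{120940963176}{66031} - \frac{2459}{3} = \frac{362660519299}{198093}$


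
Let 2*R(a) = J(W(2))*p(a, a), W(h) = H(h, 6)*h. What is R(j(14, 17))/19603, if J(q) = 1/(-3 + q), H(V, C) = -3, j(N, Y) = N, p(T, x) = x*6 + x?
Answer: -49/176427 ≈ -0.00027774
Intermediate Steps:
p(T, x) = 7*x (p(T, x) = 6*x + x = 7*x)
W(h) = -3*h
R(a) = -7*a/18 (R(a) = ((7*a)/(-3 - 3*2))/2 = ((7*a)/(-3 - 6))/2 = ((7*a)/(-9))/2 = (-7*a/9)/2 = -7*a/18)
R(j(14, 17))/19603 = -7/18*14/19603 = -49/9*1/19603 = -49/176427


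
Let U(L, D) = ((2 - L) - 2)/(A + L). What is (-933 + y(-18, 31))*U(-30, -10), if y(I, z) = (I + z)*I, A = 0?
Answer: 1167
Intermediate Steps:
U(L, D) = -1 (U(L, D) = ((2 - L) - 2)/(0 + L) = (-L)/L = -1)
y(I, z) = I*(I + z)
(-933 + y(-18, 31))*U(-30, -10) = (-933 - 18*(-18 + 31))*(-1) = (-933 - 18*13)*(-1) = (-933 - 234)*(-1) = -1167*(-1) = 1167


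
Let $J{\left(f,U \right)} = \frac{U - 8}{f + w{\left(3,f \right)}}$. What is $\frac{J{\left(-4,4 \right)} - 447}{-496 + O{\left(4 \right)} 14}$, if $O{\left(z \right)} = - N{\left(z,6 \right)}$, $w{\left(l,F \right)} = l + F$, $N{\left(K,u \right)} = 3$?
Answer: $\frac{2231}{2690} \approx 0.82937$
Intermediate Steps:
$w{\left(l,F \right)} = F + l$
$O{\left(z \right)} = -3$ ($O{\left(z \right)} = \left(-1\right) 3 = -3$)
$J{\left(f,U \right)} = \frac{-8 + U}{3 + 2 f}$ ($J{\left(f,U \right)} = \frac{U - 8}{f + \left(f + 3\right)} = \frac{-8 + U}{f + \left(3 + f\right)} = \frac{-8 + U}{3 + 2 f}$)
$\frac{J{\left(-4,4 \right)} - 447}{-496 + O{\left(4 \right)} 14} = \frac{\frac{-8 + 4}{3 + 2 \left(-4\right)} - 447}{-496 - 42} = \frac{\frac{1}{3 - 8} \left(-4\right) - 447}{-496 - 42} = \frac{\frac{1}{-5} \left(-4\right) - 447}{-538} = \left(\left(- \frac{1}{5}\right) \left(-4\right) - 447\right) \left(- \frac{1}{538}\right) = \left(\frac{4}{5} - 447\right) \left(- \frac{1}{538}\right) = \left(- \frac{2231}{5}\right) \left(- \frac{1}{538}\right) = \frac{2231}{2690}$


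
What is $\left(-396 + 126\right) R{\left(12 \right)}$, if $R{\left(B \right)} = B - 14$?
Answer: $540$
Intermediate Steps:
$R{\left(B \right)} = -14 + B$
$\left(-396 + 126\right) R{\left(12 \right)} = \left(-396 + 126\right) \left(-14 + 12\right) = \left(-270\right) \left(-2\right) = 540$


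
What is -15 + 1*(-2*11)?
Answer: -37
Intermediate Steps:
-15 + 1*(-2*11) = -15 + 1*(-22) = -15 - 22 = -37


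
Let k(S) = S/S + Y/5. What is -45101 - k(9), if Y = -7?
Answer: -225503/5 ≈ -45101.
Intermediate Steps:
k(S) = -⅖ (k(S) = S/S - 7/5 = 1 - 7*⅕ = 1 - 7/5 = -⅖)
-45101 - k(9) = -45101 - 1*(-⅖) = -45101 + ⅖ = -225503/5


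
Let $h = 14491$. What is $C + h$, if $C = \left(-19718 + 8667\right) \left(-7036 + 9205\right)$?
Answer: $-23955128$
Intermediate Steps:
$C = -23969619$ ($C = \left(-11051\right) 2169 = -23969619$)
$C + h = -23969619 + 14491 = -23955128$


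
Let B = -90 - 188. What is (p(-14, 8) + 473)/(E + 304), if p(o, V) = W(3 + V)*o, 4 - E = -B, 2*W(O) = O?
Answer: 66/5 ≈ 13.200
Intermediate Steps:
B = -278
W(O) = O/2
E = -274 (E = 4 - (-1)*(-278) = 4 - 1*278 = 4 - 278 = -274)
p(o, V) = o*(3/2 + V/2) (p(o, V) = ((3 + V)/2)*o = (3/2 + V/2)*o = o*(3/2 + V/2))
(p(-14, 8) + 473)/(E + 304) = ((½)*(-14)*(3 + 8) + 473)/(-274 + 304) = ((½)*(-14)*11 + 473)/30 = (-77 + 473)*(1/30) = 396*(1/30) = 66/5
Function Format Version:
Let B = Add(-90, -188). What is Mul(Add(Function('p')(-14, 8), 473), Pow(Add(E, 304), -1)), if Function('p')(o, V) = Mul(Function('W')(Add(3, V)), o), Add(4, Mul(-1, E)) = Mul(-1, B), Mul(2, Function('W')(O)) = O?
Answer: Rational(66, 5) ≈ 13.200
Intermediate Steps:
B = -278
Function('W')(O) = Mul(Rational(1, 2), O)
E = -274 (E = Add(4, Mul(-1, Mul(-1, -278))) = Add(4, Mul(-1, 278)) = Add(4, -278) = -274)
Function('p')(o, V) = Mul(o, Add(Rational(3, 2), Mul(Rational(1, 2), V))) (Function('p')(o, V) = Mul(Mul(Rational(1, 2), Add(3, V)), o) = Mul(Add(Rational(3, 2), Mul(Rational(1, 2), V)), o) = Mul(o, Add(Rational(3, 2), Mul(Rational(1, 2), V))))
Mul(Add(Function('p')(-14, 8), 473), Pow(Add(E, 304), -1)) = Mul(Add(Mul(Rational(1, 2), -14, Add(3, 8)), 473), Pow(Add(-274, 304), -1)) = Mul(Add(Mul(Rational(1, 2), -14, 11), 473), Pow(30, -1)) = Mul(Add(-77, 473), Rational(1, 30)) = Mul(396, Rational(1, 30)) = Rational(66, 5)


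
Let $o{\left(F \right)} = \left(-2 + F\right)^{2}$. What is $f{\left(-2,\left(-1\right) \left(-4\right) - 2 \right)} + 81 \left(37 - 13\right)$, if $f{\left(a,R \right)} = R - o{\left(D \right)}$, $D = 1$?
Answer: $1945$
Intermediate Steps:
$f{\left(a,R \right)} = -1 + R$ ($f{\left(a,R \right)} = R - \left(-2 + 1\right)^{2} = R - \left(-1\right)^{2} = R - 1 = -1 + R$)
$f{\left(-2,\left(-1\right) \left(-4\right) - 2 \right)} + 81 \left(37 - 13\right) = \left(-1 - -2\right) + 81 \left(37 - 13\right) = \left(-1 + \left(4 - 2\right)\right) + 81 \left(37 - 13\right) = \left(-1 + 2\right) + 81 \cdot 24 = 1 + 1944 = 1945$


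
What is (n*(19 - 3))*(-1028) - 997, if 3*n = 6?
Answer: -33893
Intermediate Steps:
n = 2 (n = (⅓)*6 = 2)
(n*(19 - 3))*(-1028) - 997 = (2*(19 - 3))*(-1028) - 997 = (2*16)*(-1028) - 997 = 32*(-1028) - 997 = -32896 - 997 = -33893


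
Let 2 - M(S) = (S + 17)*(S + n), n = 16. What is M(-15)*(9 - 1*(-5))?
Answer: 0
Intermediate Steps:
M(S) = 2 - (16 + S)*(17 + S) (M(S) = 2 - (S + 17)*(S + 16) = 2 - (17 + S)*(16 + S) = 2 - (16 + S)*(17 + S))
M(-15)*(9 - 1*(-5)) = (-270 - 1*(-15)² - 33*(-15))*(9 - 1*(-5)) = (-270 - 1*225 + 495)*(9 + 5) = (-270 - 225 + 495)*14 = 0*14 = 0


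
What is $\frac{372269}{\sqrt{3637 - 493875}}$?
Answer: $- \frac{372269 i \sqrt{1358}}{25802} \approx - 531.68 i$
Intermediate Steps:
$\frac{372269}{\sqrt{3637 - 493875}} = \frac{372269}{\sqrt{-490238}} = \frac{372269}{19 i \sqrt{1358}} = 372269 \left(- \frac{i \sqrt{1358}}{25802}\right) = - \frac{372269 i \sqrt{1358}}{25802}$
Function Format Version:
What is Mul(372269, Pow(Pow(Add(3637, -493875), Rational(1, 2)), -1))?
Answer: Mul(Rational(-372269, 25802), I, Pow(1358, Rational(1, 2))) ≈ Mul(-531.68, I)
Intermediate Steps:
Mul(372269, Pow(Pow(Add(3637, -493875), Rational(1, 2)), -1)) = Mul(372269, Pow(Pow(-490238, Rational(1, 2)), -1)) = Mul(372269, Pow(Mul(19, I, Pow(1358, Rational(1, 2))), -1)) = Mul(372269, Mul(Rational(-1, 25802), I, Pow(1358, Rational(1, 2)))) = Mul(Rational(-372269, 25802), I, Pow(1358, Rational(1, 2)))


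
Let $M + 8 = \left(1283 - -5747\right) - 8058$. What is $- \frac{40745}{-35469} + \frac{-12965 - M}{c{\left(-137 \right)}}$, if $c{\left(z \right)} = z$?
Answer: $\frac{428691766}{4859253} \approx 88.222$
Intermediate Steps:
$M = -1036$ ($M = -8 + \left(\left(1283 - -5747\right) - 8058\right) = -8 + \left(\left(1283 + 5747\right) - 8058\right) = -8 + \left(7030 - 8058\right) = -8 - 1028 = -1036$)
$- \frac{40745}{-35469} + \frac{-12965 - M}{c{\left(-137 \right)}} = - \frac{40745}{-35469} + \frac{-12965 - -1036}{-137} = \left(-40745\right) \left(- \frac{1}{35469}\right) + \left(-12965 + 1036\right) \left(- \frac{1}{137}\right) = \frac{40745}{35469} - - \frac{11929}{137} = \frac{40745}{35469} + \frac{11929}{137} = \frac{428691766}{4859253}$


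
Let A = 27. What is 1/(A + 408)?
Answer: 1/435 ≈ 0.0022989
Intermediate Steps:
1/(A + 408) = 1/(27 + 408) = 1/435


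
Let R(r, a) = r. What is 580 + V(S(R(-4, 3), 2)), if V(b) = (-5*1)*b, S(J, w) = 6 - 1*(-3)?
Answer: 535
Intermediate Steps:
S(J, w) = 9 (S(J, w) = 6 + 3 = 9)
V(b) = -5*b
580 + V(S(R(-4, 3), 2)) = 580 - 5*9 = 580 - 45 = 535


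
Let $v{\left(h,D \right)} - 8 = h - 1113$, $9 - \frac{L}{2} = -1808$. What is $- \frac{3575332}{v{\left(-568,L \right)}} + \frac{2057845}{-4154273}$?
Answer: $\frac{14849462418951}{6950098729} \approx 2136.6$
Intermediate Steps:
$L = 3634$ ($L = 18 - -3616 = 18 + 3616 = 3634$)
$v{\left(h,D \right)} = -1105 + h$ ($v{\left(h,D \right)} = 8 + \left(h - 1113\right) = 8 + \left(-1113 + h\right) = -1105 + h$)
$- \frac{3575332}{v{\left(-568,L \right)}} + \frac{2057845}{-4154273} = - \frac{3575332}{-1105 - 568} + \frac{2057845}{-4154273} = - \frac{3575332}{-1673} + 2057845 \left(- \frac{1}{4154273}\right) = \left(-3575332\right) \left(- \frac{1}{1673}\right) - \frac{2057845}{4154273} = \frac{3575332}{1673} - \frac{2057845}{4154273} = \frac{14849462418951}{6950098729}$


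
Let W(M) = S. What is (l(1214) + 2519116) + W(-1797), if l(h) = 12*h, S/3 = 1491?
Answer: 2538157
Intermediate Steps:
S = 4473 (S = 3*1491 = 4473)
W(M) = 4473
(l(1214) + 2519116) + W(-1797) = (12*1214 + 2519116) + 4473 = (14568 + 2519116) + 4473 = 2533684 + 4473 = 2538157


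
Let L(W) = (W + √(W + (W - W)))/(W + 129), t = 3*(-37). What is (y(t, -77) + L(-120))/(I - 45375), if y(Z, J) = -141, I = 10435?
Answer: 463/104820 - I*√30/157230 ≈ 0.0044171 - 3.4836e-5*I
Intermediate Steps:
t = -111
L(W) = (W + √W)/(129 + W) (L(W) = (W + √(W + 0))/(129 + W) = (W + √W)/(129 + W))
(y(t, -77) + L(-120))/(I - 45375) = (-141 + (-120 + √(-120))/(129 - 120))/(10435 - 45375) = (-141 + (-120 + 2*I*√30)/9)/(-34940) = (-141 + (-120 + 2*I*√30)/9)*(-1/34940) = (-141 + (-40/3 + 2*I*√30/9))*(-1/34940) = (-463/3 + 2*I*√30/9)*(-1/34940) = 463/104820 - I*√30/157230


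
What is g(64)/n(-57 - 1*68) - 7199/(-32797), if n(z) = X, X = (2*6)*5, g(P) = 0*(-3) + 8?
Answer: 173579/491955 ≈ 0.35284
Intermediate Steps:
g(P) = 8 (g(P) = 0 + 8 = 8)
X = 60 (X = 12*5 = 60)
n(z) = 60
g(64)/n(-57 - 1*68) - 7199/(-32797) = 8/60 - 7199/(-32797) = 8*(1/60) - 7199*(-1/32797) = 2/15 + 7199/32797 = 173579/491955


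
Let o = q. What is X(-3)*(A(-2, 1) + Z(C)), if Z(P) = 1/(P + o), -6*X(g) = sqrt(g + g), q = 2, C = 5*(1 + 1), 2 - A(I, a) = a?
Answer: -13*I*sqrt(6)/72 ≈ -0.44227*I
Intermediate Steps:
A(I, a) = 2 - a
C = 10 (C = 5*2 = 10)
X(g) = -sqrt(2)*sqrt(g)/6 (X(g) = -sqrt(g + g)/6 = -sqrt(2)*sqrt(g)/6)
o = 2
Z(P) = 1/(2 + P) (Z(P) = 1/(P + 2) = 1/(2 + P))
X(-3)*(A(-2, 1) + Z(C)) = (-sqrt(2)*sqrt(-3)/6)*((2 - 1*1) + 1/(2 + 10)) = (-sqrt(2)*I*sqrt(3)/6)*((2 - 1) + 1/12) = (-I*sqrt(6)/6)*(1 + 1/12) = -I*sqrt(6)/6*(13/12) = -13*I*sqrt(6)/72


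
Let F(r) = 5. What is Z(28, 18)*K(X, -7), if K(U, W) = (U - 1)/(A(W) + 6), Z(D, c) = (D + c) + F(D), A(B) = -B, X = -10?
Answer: -561/13 ≈ -43.154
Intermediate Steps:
Z(D, c) = 5 + D + c (Z(D, c) = (D + c) + 5 = 5 + D + c)
K(U, W) = (-1 + U)/(6 - W) (K(U, W) = (U - 1)/(-W + 6) = (-1 + U)/(6 - W))
Z(28, 18)*K(X, -7) = (5 + 28 + 18)*((1 - 1*(-10))/(-6 - 7)) = 51*((1 + 10)/(-13)) = 51*(-1/13*11) = 51*(-11/13) = -561/13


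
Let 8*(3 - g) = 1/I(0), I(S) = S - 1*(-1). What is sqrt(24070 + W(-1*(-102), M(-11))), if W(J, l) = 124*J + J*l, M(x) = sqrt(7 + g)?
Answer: sqrt(146872 + 102*sqrt(158))/2 ≈ 192.45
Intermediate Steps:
I(S) = 1 + S (I(S) = S + 1 = 1 + S)
g = 23/8 (g = 3 - 1/(8*(1 + 0)) = 3 - 1/8/1 = 3 - 1/8*1 = 3 - 1/8 = 23/8 ≈ 2.8750)
M(x) = sqrt(158)/4 (M(x) = sqrt(7 + 23/8) = sqrt(79/8) = sqrt(158)/4)
sqrt(24070 + W(-1*(-102), M(-11))) = sqrt(24070 + (-1*(-102))*(124 + sqrt(158)/4)) = sqrt(24070 + 102*(124 + sqrt(158)/4)) = sqrt(24070 + (12648 + 51*sqrt(158)/2)) = sqrt(36718 + 51*sqrt(158)/2)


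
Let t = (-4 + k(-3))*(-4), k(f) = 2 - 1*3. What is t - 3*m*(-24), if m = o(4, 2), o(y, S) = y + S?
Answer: 452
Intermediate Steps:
o(y, S) = S + y
k(f) = -1 (k(f) = 2 - 3 = -1)
m = 6 (m = 2 + 4 = 6)
t = 20 (t = (-4 - 1)*(-4) = -5*(-4) = 20)
t - 3*m*(-24) = 20 - 18*(-24) = 20 - 3*(-144) = 20 + 432 = 452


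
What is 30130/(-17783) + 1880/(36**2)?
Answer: -702055/2880846 ≈ -0.24370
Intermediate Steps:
30130/(-17783) + 1880/(36**2) = 30130*(-1/17783) + 1880/1296 = -30130/17783 + 1880*(1/1296) = -30130/17783 + 235/162 = -702055/2880846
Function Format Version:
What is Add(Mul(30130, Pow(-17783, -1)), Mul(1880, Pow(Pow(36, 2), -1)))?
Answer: Rational(-702055, 2880846) ≈ -0.24370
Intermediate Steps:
Add(Mul(30130, Pow(-17783, -1)), Mul(1880, Pow(Pow(36, 2), -1))) = Add(Mul(30130, Rational(-1, 17783)), Mul(1880, Pow(1296, -1))) = Add(Rational(-30130, 17783), Mul(1880, Rational(1, 1296))) = Add(Rational(-30130, 17783), Rational(235, 162)) = Rational(-702055, 2880846)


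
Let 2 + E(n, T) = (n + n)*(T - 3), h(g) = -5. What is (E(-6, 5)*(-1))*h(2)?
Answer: -130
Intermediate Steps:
E(n, T) = -2 + 2*n*(-3 + T) (E(n, T) = -2 + (n + n)*(T - 3) = -2 + (2*n)*(-3 + T) = -2 + 2*n*(-3 + T))
(E(-6, 5)*(-1))*h(2) = ((-2 - 6*(-6) + 2*5*(-6))*(-1))*(-5) = ((-2 + 36 - 60)*(-1))*(-5) = -26*(-1)*(-5) = 26*(-5) = -130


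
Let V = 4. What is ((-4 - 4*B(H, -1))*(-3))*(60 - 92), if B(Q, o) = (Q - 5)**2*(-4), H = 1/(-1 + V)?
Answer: 99200/3 ≈ 33067.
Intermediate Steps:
H = 1/3 (H = 1/(-1 + 4) = 1/3 ≈ 0.33333)
B(Q, o) = -4*(-5 + Q)**2 (B(Q, o) = (-5 + Q)**2*(-4) = -4*(-5 + Q)**2)
((-4 - 4*B(H, -1))*(-3))*(60 - 92) = ((-4 - (-16)*(-5 + 1/3)**2)*(-3))*(60 - 92) = ((-4 - (-16)*(-14/3)**2)*(-3))*(-32) = ((-4 - (-16)*196/9)*(-3))*(-32) = ((-4 - 4*(-784/9))*(-3))*(-32) = ((-4 + 3136/9)*(-3))*(-32) = ((3100/9)*(-3))*(-32) = -3100/3*(-32) = 99200/3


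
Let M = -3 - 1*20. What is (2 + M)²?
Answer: 441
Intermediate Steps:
M = -23 (M = -3 - 20 = -23)
(2 + M)² = (2 - 23)² = (-21)² = 441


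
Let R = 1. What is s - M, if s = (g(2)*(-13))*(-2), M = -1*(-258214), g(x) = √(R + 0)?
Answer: -258188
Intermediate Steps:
g(x) = 1 (g(x) = √(1 + 0) = √1 = 1)
M = 258214
s = 26 (s = (1*(-13))*(-2) = -13*(-2) = 26)
s - M = 26 - 1*258214 = 26 - 258214 = -258188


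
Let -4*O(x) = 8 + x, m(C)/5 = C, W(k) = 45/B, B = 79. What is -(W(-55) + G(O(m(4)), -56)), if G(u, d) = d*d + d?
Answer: -243365/79 ≈ -3080.6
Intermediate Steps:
W(k) = 45/79
m(C) = 5*C
O(x) = -2 - x/4 (O(x) = -(8 + x)/4 = -2 - x/4)
G(u, d) = d + d² (G(u, d) = d² + d = d + d²)
-(W(-55) + G(O(m(4)), -56)) = -(45/79 - 56*(1 - 56)) = -(45/79 - 56*(-55)) = -(45/79 + 3080) = -1*243365/79 = -243365/79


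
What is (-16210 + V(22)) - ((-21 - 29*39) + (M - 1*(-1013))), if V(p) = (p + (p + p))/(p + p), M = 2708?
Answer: -37555/2 ≈ -18778.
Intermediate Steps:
V(p) = 3/2 (V(p) = (p + 2*p)/((2*p)) = (3*p)*(1/(2*p)) = 3/2)
(-16210 + V(22)) - ((-21 - 29*39) + (M - 1*(-1013))) = (-16210 + 3/2) - ((-21 - 29*39) + (2708 - 1*(-1013))) = -32417/2 - ((-21 - 1131) + (2708 + 1013)) = -32417/2 - (-1152 + 3721) = -32417/2 - 1*2569 = -32417/2 - 2569 = -37555/2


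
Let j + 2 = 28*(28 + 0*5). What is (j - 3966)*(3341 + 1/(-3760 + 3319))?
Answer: -4691241920/441 ≈ -1.0638e+7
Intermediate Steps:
j = 782 (j = -2 + 28*(28 + 0*5) = -2 + 28*(28 + 0) = -2 + 28*28 = -2 + 784 = 782)
(j - 3966)*(3341 + 1/(-3760 + 3319)) = (782 - 3966)*(3341 + 1/(-3760 + 3319)) = -3184*(3341 + 1/(-441)) = -3184*(3341 - 1/441) = -3184*1473380/441 = -4691241920/441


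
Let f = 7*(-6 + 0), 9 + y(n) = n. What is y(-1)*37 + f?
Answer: -412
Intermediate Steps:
y(n) = -9 + n
f = -42 (f = 7*(-6) = -42)
y(-1)*37 + f = (-9 - 1)*37 - 42 = -10*37 - 42 = -370 - 42 = -412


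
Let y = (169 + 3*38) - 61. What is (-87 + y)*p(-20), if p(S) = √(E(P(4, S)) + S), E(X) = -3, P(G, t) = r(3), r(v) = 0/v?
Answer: 135*I*√23 ≈ 647.44*I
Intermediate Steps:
r(v) = 0
P(G, t) = 0
y = 222 (y = (169 + 114) - 61 = 283 - 61 = 222)
p(S) = √(-3 + S)
(-87 + y)*p(-20) = (-87 + 222)*√(-3 - 20) = 135*√(-23) = 135*(I*√23) = 135*I*√23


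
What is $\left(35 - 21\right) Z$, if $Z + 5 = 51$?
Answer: $644$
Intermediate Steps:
$Z = 46$ ($Z = -5 + 51 = 46$)
$\left(35 - 21\right) Z = \left(35 - 21\right) 46 = 14 \cdot 46 = 644$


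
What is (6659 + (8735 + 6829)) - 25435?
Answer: -3212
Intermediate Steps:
(6659 + (8735 + 6829)) - 25435 = (6659 + 15564) - 25435 = 22223 - 25435 = -3212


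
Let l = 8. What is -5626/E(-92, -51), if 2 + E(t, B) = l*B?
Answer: 2813/205 ≈ 13.722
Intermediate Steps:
E(t, B) = -2 + 8*B
-5626/E(-92, -51) = -5626/(-2 + 8*(-51)) = -5626/(-2 - 408) = -5626/(-410) = -5626*(-1/410) = 2813/205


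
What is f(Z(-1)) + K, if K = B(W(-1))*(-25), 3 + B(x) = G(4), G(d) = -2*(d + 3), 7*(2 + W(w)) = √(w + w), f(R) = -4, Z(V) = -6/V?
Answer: 421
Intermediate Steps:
W(w) = -2 + √2*√w/7 (W(w) = -2 + √(w + w)/7 = -2 + √(2*w)/7 = -2 + (√2*√w)/7 = -2 + √2*√w/7)
G(d) = -6 - 2*d (G(d) = -2*(3 + d) = -6 - 2*d)
B(x) = -17 (B(x) = -3 + (-6 - 2*4) = -3 + (-6 - 8) = -3 - 14 = -17)
K = 425 (K = -17*(-25) = 425)
f(Z(-1)) + K = -4 + 425 = 421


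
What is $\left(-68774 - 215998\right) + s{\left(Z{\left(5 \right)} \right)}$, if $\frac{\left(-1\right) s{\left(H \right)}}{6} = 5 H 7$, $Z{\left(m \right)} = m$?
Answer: $-285822$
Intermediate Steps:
$s{\left(H \right)} = - 210 H$ ($s{\left(H \right)} = - 6 \cdot 5 H 7 = - 6 \cdot 35 H = - 210 H$)
$\left(-68774 - 215998\right) + s{\left(Z{\left(5 \right)} \right)} = \left(-68774 - 215998\right) - 1050 = -284772 - 1050 = -285822$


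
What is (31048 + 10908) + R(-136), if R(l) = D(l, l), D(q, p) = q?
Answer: 41820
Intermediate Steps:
R(l) = l
(31048 + 10908) + R(-136) = (31048 + 10908) - 136 = 41956 - 136 = 41820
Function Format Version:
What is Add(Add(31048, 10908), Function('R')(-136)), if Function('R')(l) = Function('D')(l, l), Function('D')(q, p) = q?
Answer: 41820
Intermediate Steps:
Function('R')(l) = l
Add(Add(31048, 10908), Function('R')(-136)) = Add(Add(31048, 10908), -136) = Add(41956, -136) = 41820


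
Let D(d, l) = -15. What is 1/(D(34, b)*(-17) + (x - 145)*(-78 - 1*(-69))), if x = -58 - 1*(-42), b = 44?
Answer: 1/1704 ≈ 0.00058685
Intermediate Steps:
x = -16 (x = -58 + 42 = -16)
1/(D(34, b)*(-17) + (x - 145)*(-78 - 1*(-69))) = 1/(-15*(-17) + (-16 - 145)*(-78 - 1*(-69))) = 1/(255 - 161*(-78 + 69)) = 1/(255 - 161*(-9)) = 1/(255 + 1449) = 1/1704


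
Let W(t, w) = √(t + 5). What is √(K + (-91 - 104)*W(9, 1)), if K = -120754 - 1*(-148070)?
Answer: √(27316 - 195*√14) ≈ 163.05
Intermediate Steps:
K = 27316 (K = -120754 + 148070 = 27316)
W(t, w) = √(5 + t)
√(K + (-91 - 104)*W(9, 1)) = √(27316 + (-91 - 104)*√(5 + 9)) = √(27316 - 195*√14)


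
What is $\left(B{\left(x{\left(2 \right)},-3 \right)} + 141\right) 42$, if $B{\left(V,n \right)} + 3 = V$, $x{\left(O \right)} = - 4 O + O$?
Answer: $5544$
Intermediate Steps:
$x{\left(O \right)} = - 3 O$
$B{\left(V,n \right)} = -3 + V$
$\left(B{\left(x{\left(2 \right)},-3 \right)} + 141\right) 42 = \left(\left(-3 - 6\right) + 141\right) 42 = \left(-9 + 141\right) 42 = 132 \cdot 42 = 5544$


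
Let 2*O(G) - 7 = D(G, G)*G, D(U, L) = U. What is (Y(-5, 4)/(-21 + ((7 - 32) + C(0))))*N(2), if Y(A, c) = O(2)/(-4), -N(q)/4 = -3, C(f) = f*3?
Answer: 33/92 ≈ 0.35870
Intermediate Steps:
C(f) = 3*f
O(G) = 7/2 + G²/2 (O(G) = 7/2 + (G*G)/2 = 7/2 + G²/2)
N(q) = 12 (N(q) = -4*(-3) = 12)
Y(A, c) = -11/8 (Y(A, c) = (7/2 + (½)*2²)/(-4) = (7/2 + (½)*4)*(-¼) = (7/2 + 2)*(-¼) = (11/2)*(-¼) = -11/8)
(Y(-5, 4)/(-21 + ((7 - 32) + C(0))))*N(2) = (-11/8/(-21 + ((7 - 32) + 3*0)))*12 = (-11/8/(-21 + (-25 + 0)))*12 = (-11/8/(-21 - 25))*12 = (-11/8/(-46))*12 = -1/46*(-11/8)*12 = (11/368)*12 = 33/92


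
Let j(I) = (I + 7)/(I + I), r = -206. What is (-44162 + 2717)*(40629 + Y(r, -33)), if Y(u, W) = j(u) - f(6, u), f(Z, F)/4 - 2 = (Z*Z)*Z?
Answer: -678872539935/412 ≈ -1.6477e+9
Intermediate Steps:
f(Z, F) = 8 + 4*Z**3 (f(Z, F) = 8 + 4*((Z*Z)*Z) = 8 + 4*(Z**2*Z) = 8 + 4*Z**3)
j(I) = (7 + I)/(2*I) (j(I) = (7 + I)/((2*I)) = (7 + I)*(1/(2*I)) = (7 + I)/(2*I))
Y(u, W) = -872 + (7 + u)/(2*u) (Y(u, W) = (7 + u)/(2*u) - (8 + 4*6**3) = (7 + u)/(2*u) - (8 + 4*216) = (7 + u)/(2*u) - (8 + 864) = (7 + u)/(2*u) - 1*872 = (7 + u)/(2*u) - 872 = -872 + (7 + u)/(2*u))
(-44162 + 2717)*(40629 + Y(r, -33)) = (-44162 + 2717)*(40629 + (7/2)*(1 - 249*(-206))/(-206)) = -41445*(40629 + (7/2)*(-1/206)*(1 + 51294)) = -41445*(40629 + (7/2)*(-1/206)*51295) = -41445*(40629 - 359065/412) = -41445*16380083/412 = -678872539935/412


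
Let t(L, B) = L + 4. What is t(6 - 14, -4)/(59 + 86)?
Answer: -4/145 ≈ -0.027586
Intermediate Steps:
t(L, B) = 4 + L
t(6 - 14, -4)/(59 + 86) = (4 + (6 - 14))/(59 + 86) = (4 - 8)/145 = -4*1/145 = -4/145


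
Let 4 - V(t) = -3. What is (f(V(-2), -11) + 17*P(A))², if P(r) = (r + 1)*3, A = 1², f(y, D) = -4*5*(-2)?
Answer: 20164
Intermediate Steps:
V(t) = 7 (V(t) = 4 - 1*(-3) = 4 + 3 = 7)
f(y, D) = 40 (f(y, D) = -20*(-2) = 40)
A = 1
P(r) = 3 + 3*r (P(r) = (1 + r)*3 = 3 + 3*r)
(f(V(-2), -11) + 17*P(A))² = (40 + 17*(3 + 3*1))² = (40 + 17*(3 + 3))² = (40 + 17*6)² = (40 + 102)² = 142² = 20164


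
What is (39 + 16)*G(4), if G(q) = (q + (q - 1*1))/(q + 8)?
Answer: 385/12 ≈ 32.083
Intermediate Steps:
G(q) = (-1 + 2*q)/(8 + q) (G(q) = (q + (q - 1))/(8 + q) = (q + (-1 + q))/(8 + q) = (-1 + 2*q)/(8 + q))
(39 + 16)*G(4) = (39 + 16)*((-1 + 2*4)/(8 + 4)) = 55*((-1 + 8)/12) = 55*((1/12)*7) = 55*(7/12) = 385/12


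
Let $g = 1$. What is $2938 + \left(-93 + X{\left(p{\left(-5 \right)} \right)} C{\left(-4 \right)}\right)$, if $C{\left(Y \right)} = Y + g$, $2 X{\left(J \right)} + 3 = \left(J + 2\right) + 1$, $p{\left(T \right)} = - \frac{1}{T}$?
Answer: $\frac{28447}{10} \approx 2844.7$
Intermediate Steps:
$X{\left(J \right)} = \frac{J}{2}$ ($X{\left(J \right)} = - \frac{3}{2} + \frac{\left(J + 2\right) + 1}{2} = - \frac{3}{2} + \frac{\left(2 + J\right) + 1}{2} = - \frac{3}{2} + \frac{3 + J}{2} = - \frac{3}{2} + \left(\frac{3}{2} + \frac{J}{2}\right) = \frac{J}{2}$)
$C{\left(Y \right)} = 1 + Y$ ($C{\left(Y \right)} = Y + 1 = 1 + Y$)
$2938 + \left(-93 + X{\left(p{\left(-5 \right)} \right)} C{\left(-4 \right)}\right) = 2938 - \left(93 - \frac{\left(-1\right) \frac{1}{-5}}{2} \left(1 - 4\right)\right) = 2938 - \left(93 - \frac{\left(-1\right) \left(- \frac{1}{5}\right)}{2} \left(-3\right)\right) = 2938 - \left(93 - \frac{1}{2} \cdot \frac{1}{5} \left(-3\right)\right) = 2938 + \left(-93 + \frac{1}{10} \left(-3\right)\right) = 2938 - \frac{933}{10} = \frac{28447}{10}$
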